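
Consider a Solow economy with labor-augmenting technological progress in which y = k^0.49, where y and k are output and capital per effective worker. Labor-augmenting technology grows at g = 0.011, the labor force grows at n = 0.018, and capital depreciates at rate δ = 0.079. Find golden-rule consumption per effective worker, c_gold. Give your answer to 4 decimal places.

c_gold ≈ 2.1807

n + g + δ = 0.018 + 0.011 + 0.079 = 0.108.
Golden rule sets MPK = n+g+δ: 0.49·k^(0.49−1) = 0.108, so k_gold = (0.49/0.108)^(1/0.51) ≈ 19.3994.
y_gold = 19.3994^0.49 ≈ 4.2758.
c_gold = y_gold − (n+g+δ)·k_gold = 4.2758 − 0.108·19.3994 ≈ 2.1807.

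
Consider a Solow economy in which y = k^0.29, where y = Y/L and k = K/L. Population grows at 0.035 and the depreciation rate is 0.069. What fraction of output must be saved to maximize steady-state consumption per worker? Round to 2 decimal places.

s_gold = 0.29

The effective depreciation rate is n + δ = 0.035 + 0.069 = 0.104.
At the golden rule MPK = n+δ, and in any Cobb-Douglas steady state s = (n+δ)·k/y = MPK·k/y = capital's share 0.29.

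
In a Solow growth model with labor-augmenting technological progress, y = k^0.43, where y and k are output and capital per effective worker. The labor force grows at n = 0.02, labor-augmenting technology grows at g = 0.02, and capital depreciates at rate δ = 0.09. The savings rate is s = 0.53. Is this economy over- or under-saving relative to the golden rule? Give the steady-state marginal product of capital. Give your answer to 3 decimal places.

over-saving; MPK ≈ 0.105

n + g + δ = 0.02 + 0.02 + 0.09 = 0.13.
Steady-state k*: s·k^0.43 = 0.13·k gives k* = (0.53/0.13)^(1/0.57) ≈ 11.7695.
MPK = 0.43·11.7695^(-0.57) ≈ 0.1055.
MPK < n+g+δ = 0.13, so the economy is dynamically inefficient (over-saving).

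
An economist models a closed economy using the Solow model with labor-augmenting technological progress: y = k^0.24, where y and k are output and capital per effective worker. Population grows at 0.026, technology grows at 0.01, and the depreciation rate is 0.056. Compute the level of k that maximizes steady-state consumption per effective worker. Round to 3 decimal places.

The effective depreciation rate is n + g + δ = 0.026 + 0.01 + 0.056 = 0.092.
Maximizing c = f(k) − (n+g+δ)·k gives f'(k) = n+g+δ, i.e. 0.24·k^(0.24−1) = 0.092, so k_gold = (0.24/0.092)^(1/0.76) ≈ 3.5312.

k_gold ≈ 3.531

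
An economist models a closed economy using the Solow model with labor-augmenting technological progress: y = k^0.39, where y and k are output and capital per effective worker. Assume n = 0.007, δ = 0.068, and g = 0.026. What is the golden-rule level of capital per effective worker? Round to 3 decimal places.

k_gold ≈ 9.160

Break-even investment rate: n + g + δ = 0.007 + 0.026 + 0.068 = 0.101.
Maximizing c = f(k) − (n+g+δ)·k gives f'(k) = n+g+δ, i.e. 0.39·k^(0.39−1) = 0.101, so k_gold = (0.39/0.101)^(1/0.61) ≈ 9.1596.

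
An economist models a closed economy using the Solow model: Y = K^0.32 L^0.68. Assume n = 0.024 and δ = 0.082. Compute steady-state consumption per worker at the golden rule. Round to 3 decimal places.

c_gold ≈ 1.144

The effective depreciation rate is n + δ = 0.024 + 0.082 = 0.106.
At the golden rule the marginal product of capital equals n+δ: 0.32·k^(0.32−1) = 0.106. Solving, k_gold = (0.32/0.106)^(1/0.68) ≈ 5.0775.
y_gold = 5.0775^0.32 ≈ 1.6819.
c_gold = y_gold − (n+δ)·k_gold = 1.6819 − 0.106·5.0775 ≈ 1.1437.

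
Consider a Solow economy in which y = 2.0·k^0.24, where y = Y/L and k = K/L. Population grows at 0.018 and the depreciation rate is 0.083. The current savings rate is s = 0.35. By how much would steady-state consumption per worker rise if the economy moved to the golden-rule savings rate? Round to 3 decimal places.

Capital per worker breaks even when investment replaces (n + δ)·k; here n + δ = 0.101.
Current steady state (s = 0.35): k* = (0.35·2.0/0.101)^(1/0.76) ≈ 12.7728, y* = 2.0·12.7728^0.24 ≈ 3.6859, c* = (1−0.35)·3.6859 ≈ 2.3958.
Setting f'(k) = n+δ gives 0.24·2.0·k^(0.24−1) = 0.101, hence k_gold = (0.24·2.0/0.101)^(1/0.76) ≈ 7.7747.
y_gold = 2.0·7.7747^0.24 ≈ 3.2719, c_gold = y_gold − 0.101·k_gold ≈ 2.4866.
Gain: Δc = 2.4866 − 2.3958 ≈ 0.0908.

Δc ≈ 0.091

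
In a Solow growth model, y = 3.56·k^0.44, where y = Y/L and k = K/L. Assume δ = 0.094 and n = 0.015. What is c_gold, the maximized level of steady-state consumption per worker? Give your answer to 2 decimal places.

Break-even investment rate: n + δ = 0.015 + 0.094 = 0.109.
At the golden rule the marginal product of capital equals n+δ: 0.44·3.56·k^(0.44−1) = 0.109. Solving, k_gold = (0.44·3.56/0.109)^(1/0.56) ≈ 116.6599.
y_gold = 3.56·116.6599^0.44 ≈ 28.8998.
c_gold = y_gold − (n+δ)·k_gold = 28.8998 − 0.109·116.6599 ≈ 16.1839.

c_gold ≈ 16.18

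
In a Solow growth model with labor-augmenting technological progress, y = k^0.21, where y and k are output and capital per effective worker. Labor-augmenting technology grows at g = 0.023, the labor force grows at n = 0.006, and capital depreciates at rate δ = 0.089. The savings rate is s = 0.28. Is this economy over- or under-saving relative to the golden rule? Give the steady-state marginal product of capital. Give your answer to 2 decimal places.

over-saving; MPK ≈ 0.09

Break-even investment rate: n + g + δ = 0.006 + 0.023 + 0.089 = 0.118.
Steady-state k*: s·k^0.21 = 0.118·k gives k* = (0.28/0.118)^(1/0.79) ≈ 2.9856.
MPK = 0.21·2.9856^(-0.79) ≈ 0.0885.
MPK < n+g+δ = 0.118, so the economy is dynamically inefficient (over-saving).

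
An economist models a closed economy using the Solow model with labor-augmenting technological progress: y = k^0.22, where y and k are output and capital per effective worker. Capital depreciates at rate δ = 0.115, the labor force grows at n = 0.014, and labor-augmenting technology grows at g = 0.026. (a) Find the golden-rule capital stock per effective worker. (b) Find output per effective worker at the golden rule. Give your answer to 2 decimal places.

(a) k_gold ≈ 1.57; (b) y_gold ≈ 1.10

n + g + δ = 0.014 + 0.026 + 0.115 = 0.155.
Setting f'(k) = n+g+δ gives 0.22·k^(0.22−1) = 0.155, hence k_gold = (0.22/0.155)^(1/0.78) ≈ 1.5667.
y_gold = 1.5667^0.22 ≈ 1.1038.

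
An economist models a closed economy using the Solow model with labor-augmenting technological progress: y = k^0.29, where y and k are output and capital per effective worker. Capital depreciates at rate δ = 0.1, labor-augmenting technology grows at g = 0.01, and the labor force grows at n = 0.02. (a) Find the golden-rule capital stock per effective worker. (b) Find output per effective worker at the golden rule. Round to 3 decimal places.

n + g + δ = 0.02 + 0.01 + 0.1 = 0.13.
Maximizing c = f(k) − (n+g+δ)·k gives f'(k) = n+g+δ, i.e. 0.29·k^(0.29−1) = 0.13, so k_gold = (0.29/0.13)^(1/0.71) ≈ 3.0959.
y_gold = 3.0959^0.29 ≈ 1.3878.

(a) k_gold ≈ 3.096; (b) y_gold ≈ 1.388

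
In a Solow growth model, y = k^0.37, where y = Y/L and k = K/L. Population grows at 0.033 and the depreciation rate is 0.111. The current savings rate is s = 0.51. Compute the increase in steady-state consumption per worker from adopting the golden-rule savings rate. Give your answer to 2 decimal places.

n + δ = 0.033 + 0.111 = 0.144.
Current steady state (s = 0.51): k* = (0.51/0.144)^(1/0.63) ≈ 7.4432, y* = 7.4432^0.37 ≈ 2.1016, c* = (1−0.51)·2.1016 ≈ 1.0298.
At the golden rule the marginal product of capital equals n+δ: 0.37·k^(0.37−1) = 0.144. Solving, k_gold = (0.37/0.144)^(1/0.63) ≈ 4.4724.
y_gold = 4.4724^0.37 ≈ 1.7406, c_gold = y_gold − 0.144·k_gold ≈ 1.0966.
Gain: Δc = 1.0966 − 1.0298 ≈ 0.0668.

Δc ≈ 0.07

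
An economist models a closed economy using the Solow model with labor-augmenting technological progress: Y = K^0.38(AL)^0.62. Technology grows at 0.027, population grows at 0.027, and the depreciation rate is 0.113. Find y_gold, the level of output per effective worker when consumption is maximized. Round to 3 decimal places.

y_gold ≈ 1.655

Capital per effective worker breaks even when investment replaces (n + g + δ)·k; here n + g + δ = 0.167.
Golden rule sets MPK = n+g+δ: 0.38·k^(0.38−1) = 0.167, so k_gold = (0.38/0.167)^(1/0.62) ≈ 3.7663.
Output: y_gold = k_gold^0.38 = 3.7663^0.38 ≈ 1.6552.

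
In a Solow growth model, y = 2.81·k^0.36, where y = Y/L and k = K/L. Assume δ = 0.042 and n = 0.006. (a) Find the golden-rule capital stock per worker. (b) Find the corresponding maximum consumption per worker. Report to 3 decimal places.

(a) k_gold ≈ 117.054; (b) c_gold ≈ 9.989

Capital per worker breaks even when investment replaces (n + δ)·k; here n + δ = 0.048.
Setting f'(k) = n+δ gives 0.36·2.81·k^(0.36−1) = 0.048, hence k_gold = (0.36·2.81/0.048)^(1/0.64) ≈ 117.0542.
y_gold = 2.81·117.0542^0.36 ≈ 15.6072; c_gold = y_gold − 0.048·k_gold ≈ 9.9886.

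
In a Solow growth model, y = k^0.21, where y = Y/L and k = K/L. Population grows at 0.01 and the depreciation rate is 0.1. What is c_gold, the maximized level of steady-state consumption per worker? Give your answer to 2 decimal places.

n + δ = 0.01 + 0.1 = 0.11.
Golden rule sets MPK = n+δ: 0.21·k^(0.21−1) = 0.11, so k_gold = (0.21/0.11)^(1/0.79) ≈ 2.2671.
y_gold = 2.2671^0.21 ≈ 1.1875.
c_gold = y_gold − (n+δ)·k_gold = 1.1875 − 0.11·2.2671 ≈ 0.9382.

c_gold ≈ 0.94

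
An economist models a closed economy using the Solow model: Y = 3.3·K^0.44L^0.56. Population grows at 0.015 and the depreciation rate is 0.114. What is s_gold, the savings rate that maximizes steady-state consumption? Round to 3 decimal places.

s_gold = 0.440

Break-even investment rate: n + δ = 0.015 + 0.114 = 0.129.
At the golden rule MPK = n+δ, and in any Cobb-Douglas steady state s = (n+δ)·k/y = MPK·k/y = capital's share 0.44.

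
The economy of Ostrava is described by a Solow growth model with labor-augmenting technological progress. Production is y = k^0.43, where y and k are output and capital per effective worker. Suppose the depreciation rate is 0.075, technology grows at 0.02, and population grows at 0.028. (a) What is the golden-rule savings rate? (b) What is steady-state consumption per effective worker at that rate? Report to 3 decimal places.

(a) s_gold = 0.430; (b) c_gold ≈ 1.465

Capital per effective worker breaks even when investment replaces (n + g + δ)·k; here n + g + δ = 0.123.
For Cobb-Douglas, s_gold equals capital's share: s_gold = 0.43.
Golden rule sets MPK = n+g+δ: 0.43·k^(0.43−1) = 0.123, so k_gold = (0.43/0.123)^(1/0.57) ≈ 8.9871.
y_gold = 8.9871^0.43 ≈ 2.5707; c_gold = (1−0.43)·y_gold ≈ 1.4653.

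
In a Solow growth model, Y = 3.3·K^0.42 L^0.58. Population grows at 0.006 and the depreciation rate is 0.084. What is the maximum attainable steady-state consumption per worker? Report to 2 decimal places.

c_gold ≈ 13.86

Break-even investment rate: n + δ = 0.006 + 0.084 = 0.09.
Maximizing c = f(k) − (n+δ)·k gives f'(k) = n+δ, i.e. 0.42·3.3·k^(0.42−1) = 0.09, so k_gold = (0.42·3.3/0.09)^(1/0.58) ≈ 111.5448.
y_gold = 3.3·111.5448^0.42 ≈ 23.9025.
c_gold = y_gold − (n+δ)·k_gold = 23.9025 − 0.09·111.5448 ≈ 13.8634.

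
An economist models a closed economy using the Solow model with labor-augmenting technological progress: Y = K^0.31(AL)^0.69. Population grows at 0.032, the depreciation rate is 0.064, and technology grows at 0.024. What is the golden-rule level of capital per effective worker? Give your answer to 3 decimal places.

n + g + δ = 0.032 + 0.024 + 0.064 = 0.12.
Maximizing c = f(k) − (n+g+δ)·k gives f'(k) = n+g+δ, i.e. 0.31·k^(0.31−1) = 0.12, so k_gold = (0.31/0.12)^(1/0.69) ≈ 3.9570.

k_gold ≈ 3.957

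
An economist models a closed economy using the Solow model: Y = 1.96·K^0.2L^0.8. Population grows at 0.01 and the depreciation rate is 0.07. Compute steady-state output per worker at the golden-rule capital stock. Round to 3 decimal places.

y_gold ≈ 2.916

The effective depreciation rate is n + δ = 0.01 + 0.07 = 0.08.
Setting f'(k) = n+δ gives 0.2·1.96·k^(0.2−1) = 0.08, hence k_gold = (0.2·1.96/0.08)^(1/0.8) ≈ 7.2903.
Output: y_gold = 1.96·k_gold^0.2 = 1.96·7.2903^0.2 ≈ 2.9161.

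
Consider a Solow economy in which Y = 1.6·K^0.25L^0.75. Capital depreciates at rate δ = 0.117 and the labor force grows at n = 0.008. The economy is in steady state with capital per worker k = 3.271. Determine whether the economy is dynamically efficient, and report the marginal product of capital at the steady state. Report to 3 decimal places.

n + δ = 0.008 + 0.117 = 0.125.
MPK = 0.25·1.6·k^(0.25−1) = 0.25·1.6·3.271^(-0.75) ≈ 0.1645.
MPK > 0.125, so the economy is dynamically efficient (under-saving).

dynamically efficient; MPK ≈ 0.164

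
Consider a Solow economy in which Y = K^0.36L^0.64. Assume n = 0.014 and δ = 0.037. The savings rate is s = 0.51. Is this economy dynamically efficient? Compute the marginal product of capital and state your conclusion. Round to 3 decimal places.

dynamically inefficient; MPK ≈ 0.036

The effective depreciation rate is n + δ = 0.014 + 0.037 = 0.051.
Steady-state k*: s·k^0.36 = 0.051·k gives k* = (0.51/0.051)^(1/0.64) ≈ 36.5174.
MPK = 0.36·36.5174^(-0.64) ≈ 0.0360.
MPK < n+δ = 0.051, so the economy is dynamically inefficient (over-saving).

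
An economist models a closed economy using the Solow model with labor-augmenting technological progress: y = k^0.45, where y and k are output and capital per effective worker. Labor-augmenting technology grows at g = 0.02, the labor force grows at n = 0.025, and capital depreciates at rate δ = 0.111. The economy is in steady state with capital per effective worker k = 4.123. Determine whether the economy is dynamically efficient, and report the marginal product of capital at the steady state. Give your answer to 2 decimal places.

n + g + δ = 0.025 + 0.02 + 0.111 = 0.156.
MPK = 0.45·k^(0.45−1) = 0.45·4.123^(-0.55) ≈ 0.2065.
MPK > 0.156, so the economy is dynamically efficient (under-saving).

dynamically efficient; MPK ≈ 0.21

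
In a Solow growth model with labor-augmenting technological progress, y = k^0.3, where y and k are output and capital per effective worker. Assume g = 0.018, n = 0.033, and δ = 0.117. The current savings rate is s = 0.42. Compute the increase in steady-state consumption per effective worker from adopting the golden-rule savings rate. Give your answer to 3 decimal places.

n + g + δ = 0.033 + 0.018 + 0.117 = 0.168.
Current steady state (s = 0.42): k* = (0.42/0.168)^(1/0.7) ≈ 3.7024, y* = 3.7024^0.3 ≈ 1.4810, c* = (1−0.42)·1.4810 ≈ 0.8590.
Maximizing c = f(k) − (n+g+δ)·k gives f'(k) = n+g+δ, i.e. 0.3·k^(0.3−1) = 0.168, so k_gold = (0.3/0.168)^(1/0.7) ≈ 2.2895.
y_gold = 2.2895^0.3 ≈ 1.2821, c_gold = y_gold − 0.168·k_gold ≈ 0.8975.
Gain: Δc = 0.8975 − 0.8590 ≈ 0.0385.

Δc ≈ 0.039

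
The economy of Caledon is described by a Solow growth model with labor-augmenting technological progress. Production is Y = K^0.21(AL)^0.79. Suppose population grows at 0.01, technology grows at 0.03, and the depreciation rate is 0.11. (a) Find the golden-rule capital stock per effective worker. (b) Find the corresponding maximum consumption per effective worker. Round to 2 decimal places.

Break-even investment rate: n + g + δ = 0.01 + 0.03 + 0.11 = 0.15.
Golden rule sets MPK = n+g+δ: 0.21·k^(0.21−1) = 0.15, so k_gold = (0.21/0.15)^(1/0.79) ≈ 1.5310.
y_gold = 1.5310^0.21 ≈ 1.0936; c_gold = y_gold − 0.15·k_gold ≈ 0.8639.

(a) k_gold ≈ 1.53; (b) c_gold ≈ 0.86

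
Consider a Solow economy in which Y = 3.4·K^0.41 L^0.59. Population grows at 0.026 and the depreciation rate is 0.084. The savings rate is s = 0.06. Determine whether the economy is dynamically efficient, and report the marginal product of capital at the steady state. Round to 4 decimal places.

dynamically efficient; MPK ≈ 0.7517

Capital per worker breaks even when investment replaces (n + δ)·k; here n + δ = 0.11.
Steady-state k*: s·A·k^0.41 = 0.11·k gives k* = (0.06·3.4/0.11)^(1/0.59) ≈ 2.8487.
MPK = 0.41·3.4·2.8487^(-0.59) ≈ 0.7517.
MPK > n+δ = 0.11, so the economy is dynamically efficient (under-saving).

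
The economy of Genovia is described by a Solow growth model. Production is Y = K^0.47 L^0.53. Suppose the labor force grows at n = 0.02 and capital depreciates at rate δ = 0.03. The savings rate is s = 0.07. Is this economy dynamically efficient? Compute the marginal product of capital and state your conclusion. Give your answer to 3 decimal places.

Capital per worker breaks even when investment replaces (n + δ)·k; here n + δ = 0.05.
Steady-state k*: s·k^0.47 = 0.05·k gives k* = (0.07/0.05)^(1/0.53) ≈ 1.8867.
MPK = 0.47·1.8867^(-0.53) ≈ 0.3357.
MPK > n+δ = 0.05, so the economy is dynamically efficient (under-saving).

dynamically efficient; MPK ≈ 0.336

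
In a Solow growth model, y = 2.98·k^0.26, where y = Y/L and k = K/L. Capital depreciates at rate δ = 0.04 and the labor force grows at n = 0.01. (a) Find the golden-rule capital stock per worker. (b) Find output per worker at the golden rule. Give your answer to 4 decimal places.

(a) k_gold ≈ 40.5887; (b) y_gold ≈ 7.8055

Break-even investment rate: n + δ = 0.01 + 0.04 = 0.05.
At the golden rule the marginal product of capital equals n+δ: 0.26·2.98·k^(0.26−1) = 0.05. Solving, k_gold = (0.26·2.98/0.05)^(1/0.74) ≈ 40.5887.
y_gold = 2.98·40.5887^0.26 ≈ 7.8055.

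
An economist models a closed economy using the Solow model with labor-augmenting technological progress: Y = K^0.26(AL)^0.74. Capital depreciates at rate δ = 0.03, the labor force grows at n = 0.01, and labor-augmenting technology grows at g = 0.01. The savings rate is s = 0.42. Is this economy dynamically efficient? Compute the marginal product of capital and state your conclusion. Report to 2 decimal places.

Capital per effective worker breaks even when investment replaces (n + g + δ)·k; here n + g + δ = 0.05.
Steady-state k*: s·k^0.26 = 0.05·k gives k* = (0.42/0.05)^(1/0.74) ≈ 17.7430.
MPK = 0.26·17.7430^(-0.74) ≈ 0.0310.
MPK < n+g+δ = 0.05, so the economy is dynamically inefficient (over-saving).

dynamically inefficient; MPK ≈ 0.03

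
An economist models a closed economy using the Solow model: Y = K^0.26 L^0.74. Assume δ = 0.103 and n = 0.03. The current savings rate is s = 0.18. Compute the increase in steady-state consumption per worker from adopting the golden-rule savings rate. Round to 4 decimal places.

Δc ≈ 0.0245

Break-even investment rate: n + δ = 0.03 + 0.103 = 0.133.
Current steady state (s = 0.18): k* = (0.18/0.133)^(1/0.74) ≈ 1.5052, y* = 1.5052^0.26 ≈ 1.1122, c* = (1−0.18)·1.1122 ≈ 0.9120.
At the golden rule the marginal product of capital equals n+δ: 0.26·k^(0.26−1) = 0.133. Solving, k_gold = (0.26/0.133)^(1/0.74) ≈ 2.4740.
y_gold = 2.4740^0.26 ≈ 1.2656, c_gold = y_gold − 0.133·k_gold ≈ 0.9365.
Gain: Δc = 0.9365 − 0.9120 ≈ 0.0245.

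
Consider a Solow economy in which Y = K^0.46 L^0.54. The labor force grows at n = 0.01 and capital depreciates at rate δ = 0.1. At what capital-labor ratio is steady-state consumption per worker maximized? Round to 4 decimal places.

Capital per worker breaks even when investment replaces (n + δ)·k; here n + δ = 0.11.
Golden rule sets MPK = n+δ: 0.46·k^(0.46−1) = 0.11, so k_gold = (0.46/0.11)^(1/0.54) ≈ 14.1474.

k_gold ≈ 14.1474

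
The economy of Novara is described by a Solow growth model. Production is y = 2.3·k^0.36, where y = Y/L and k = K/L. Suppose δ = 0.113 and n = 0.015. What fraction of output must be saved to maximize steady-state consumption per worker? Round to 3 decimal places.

Capital per worker breaks even when investment replaces (n + δ)·k; here n + δ = 0.128.
At the golden rule MPK = n+δ, and in any Cobb-Douglas steady state s = (n+δ)·k/y = MPK·k/y = capital's share 0.36.

s_gold = 0.360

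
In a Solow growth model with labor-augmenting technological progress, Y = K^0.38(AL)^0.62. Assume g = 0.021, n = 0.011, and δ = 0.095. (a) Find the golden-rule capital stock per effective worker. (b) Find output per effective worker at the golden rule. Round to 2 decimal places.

(a) k_gold ≈ 5.86; (b) y_gold ≈ 1.96

n + g + δ = 0.011 + 0.021 + 0.095 = 0.127.
Golden rule sets MPK = n+g+δ: 0.38·k^(0.38−1) = 0.127, so k_gold = (0.38/0.127)^(1/0.62) ≈ 5.8575.
y_gold = 5.8575^0.38 ≈ 1.9576.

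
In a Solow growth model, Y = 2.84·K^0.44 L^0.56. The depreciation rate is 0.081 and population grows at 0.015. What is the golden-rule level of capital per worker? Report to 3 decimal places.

k_gold ≈ 97.764

Capital per worker breaks even when investment replaces (n + δ)·k; here n + δ = 0.096.
Golden rule sets MPK = n+δ: 0.44·2.84·k^(0.44−1) = 0.096, so k_gold = (0.44·2.84/0.096)^(1/0.56) ≈ 97.7638.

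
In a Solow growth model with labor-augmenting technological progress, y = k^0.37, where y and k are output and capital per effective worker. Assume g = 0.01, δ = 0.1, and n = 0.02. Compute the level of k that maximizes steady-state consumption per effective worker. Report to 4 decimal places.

The effective depreciation rate is n + g + δ = 0.02 + 0.01 + 0.1 = 0.13.
Maximizing c = f(k) − (n+g+δ)·k gives f'(k) = n+g+δ, i.e. 0.37·k^(0.37−1) = 0.13, so k_gold = (0.37/0.13)^(1/0.63) ≈ 5.2607.

k_gold ≈ 5.2607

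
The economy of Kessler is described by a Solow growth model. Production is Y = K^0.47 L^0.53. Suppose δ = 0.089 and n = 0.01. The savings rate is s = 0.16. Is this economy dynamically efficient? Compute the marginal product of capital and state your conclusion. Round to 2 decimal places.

n + δ = 0.01 + 0.089 = 0.099.
Steady-state k*: s·k^0.47 = 0.099·k gives k* = (0.16/0.099)^(1/0.53) ≈ 2.4738.
MPK = 0.47·2.4738^(-0.53) ≈ 0.2908.
MPK > n+δ = 0.099, so the economy is dynamically efficient (under-saving).

dynamically efficient; MPK ≈ 0.29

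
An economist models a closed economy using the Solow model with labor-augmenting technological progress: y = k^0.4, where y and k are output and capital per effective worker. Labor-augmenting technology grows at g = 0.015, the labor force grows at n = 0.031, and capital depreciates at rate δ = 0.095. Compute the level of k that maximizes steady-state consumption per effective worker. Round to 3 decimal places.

k_gold ≈ 5.685

Capital per effective worker breaks even when investment replaces (n + g + δ)·k; here n + g + δ = 0.141.
Setting f'(k) = n+g+δ gives 0.4·k^(0.4−1) = 0.141, hence k_gold = (0.4/0.141)^(1/0.6) ≈ 5.6851.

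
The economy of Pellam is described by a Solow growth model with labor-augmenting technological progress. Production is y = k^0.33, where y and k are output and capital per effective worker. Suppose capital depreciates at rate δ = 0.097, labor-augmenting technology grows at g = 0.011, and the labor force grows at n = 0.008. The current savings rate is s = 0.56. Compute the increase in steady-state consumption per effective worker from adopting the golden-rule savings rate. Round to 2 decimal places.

Δc ≈ 0.17

n + g + δ = 0.008 + 0.011 + 0.097 = 0.116.
Current steady state (s = 0.56): k* = (0.56/0.116)^(1/0.67) ≈ 10.4832, y* = 10.4832^0.33 ≈ 2.1715, c* = (1−0.56)·2.1715 ≈ 0.9555.
Maximizing c = f(k) − (n+g+δ)·k gives f'(k) = n+g+δ, i.e. 0.33·k^(0.33−1) = 0.116, so k_gold = (0.33/0.116)^(1/0.67) ≈ 4.7610.
y_gold = 4.7610^0.33 ≈ 1.6736, c_gold = y_gold − 0.116·k_gold ≈ 1.1213.
Gain: Δc = 1.1213 − 0.9555 ≈ 0.1658.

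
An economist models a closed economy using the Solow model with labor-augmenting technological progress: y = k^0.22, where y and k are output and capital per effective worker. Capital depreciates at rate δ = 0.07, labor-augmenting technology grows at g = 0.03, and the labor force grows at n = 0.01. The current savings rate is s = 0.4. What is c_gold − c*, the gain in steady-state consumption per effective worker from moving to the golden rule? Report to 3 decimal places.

Δc ≈ 0.085

Break-even investment rate: n + g + δ = 0.01 + 0.03 + 0.07 = 0.11.
Current steady state (s = 0.4): k* = (0.4/0.11)^(1/0.78) ≈ 5.2336, y* = 5.2336^0.22 ≈ 1.4393, c* = (1−0.4)·1.4393 ≈ 0.8636.
Golden rule sets MPK = n+g+δ: 0.22·k^(0.22−1) = 0.11, so k_gold = (0.22/0.11)^(1/0.78) ≈ 2.4318.
y_gold = 2.4318^0.22 ≈ 1.2159, c_gold = y_gold − 0.11·k_gold ≈ 0.9484.
Gain: Δc = 0.9484 − 0.8636 ≈ 0.0849.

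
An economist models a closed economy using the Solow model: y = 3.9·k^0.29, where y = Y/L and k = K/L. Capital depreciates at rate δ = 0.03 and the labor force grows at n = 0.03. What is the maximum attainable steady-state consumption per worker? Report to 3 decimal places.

c_gold ≈ 9.188

The effective depreciation rate is n + δ = 0.03 + 0.03 = 0.06.
At the golden rule the marginal product of capital equals n+δ: 0.29·3.9·k^(0.29−1) = 0.06. Solving, k_gold = (0.29·3.9/0.06)^(1/0.71) ≈ 62.5480.
y_gold = 3.9·62.5480^0.29 ≈ 12.9410.
c_gold = y_gold − (n+δ)·k_gold = 12.9410 − 0.06·62.5480 ≈ 9.1881.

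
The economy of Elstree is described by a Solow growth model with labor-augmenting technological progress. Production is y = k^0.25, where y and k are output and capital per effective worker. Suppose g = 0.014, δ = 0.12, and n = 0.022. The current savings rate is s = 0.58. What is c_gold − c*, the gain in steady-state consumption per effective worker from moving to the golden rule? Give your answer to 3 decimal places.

Capital per effective worker breaks even when investment replaces (n + g + δ)·k; here n + g + δ = 0.156.
Current steady state (s = 0.58): k* = (0.58/0.156)^(1/0.75) ≈ 5.7598, y* = 5.7598^0.25 ≈ 1.5492, c* = (1−0.58)·1.5492 ≈ 0.6507.
Setting f'(k) = n+g+δ gives 0.25·k^(0.25−1) = 0.156, hence k_gold = (0.25/0.156)^(1/0.75) ≈ 1.8754.
y_gold = 1.8754^0.25 ≈ 1.1702, c_gold = y_gold − 0.156·k_gold ≈ 0.8777.
Gain: Δc = 0.8777 − 0.6507 ≈ 0.2270.

Δc ≈ 0.227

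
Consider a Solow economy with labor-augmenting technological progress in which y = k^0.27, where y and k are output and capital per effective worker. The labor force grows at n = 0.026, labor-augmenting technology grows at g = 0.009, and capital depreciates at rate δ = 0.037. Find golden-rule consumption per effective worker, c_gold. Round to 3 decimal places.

The effective depreciation rate is n + g + δ = 0.026 + 0.009 + 0.037 = 0.072.
Golden rule sets MPK = n+g+δ: 0.27·k^(0.27−1) = 0.072, so k_gold = (0.27/0.072)^(1/0.73) ≈ 6.1143.
y_gold = 6.1143^0.27 ≈ 1.6305.
c_gold = y_gold − (n+g+δ)·k_gold = 1.6305 − 0.072·6.1143 ≈ 1.1902.

c_gold ≈ 1.190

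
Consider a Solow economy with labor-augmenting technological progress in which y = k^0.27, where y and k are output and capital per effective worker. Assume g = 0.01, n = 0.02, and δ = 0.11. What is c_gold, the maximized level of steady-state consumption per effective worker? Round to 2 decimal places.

The effective depreciation rate is n + g + δ = 0.02 + 0.01 + 0.11 = 0.14.
Golden rule sets MPK = n+g+δ: 0.27·k^(0.27−1) = 0.14, so k_gold = (0.27/0.14)^(1/0.73) ≈ 2.4589.
y_gold = 2.4589^0.27 ≈ 1.2750.
c_gold = y_gold − (n+g+δ)·k_gold = 1.2750 − 0.14·2.4589 ≈ 0.9307.

c_gold ≈ 0.93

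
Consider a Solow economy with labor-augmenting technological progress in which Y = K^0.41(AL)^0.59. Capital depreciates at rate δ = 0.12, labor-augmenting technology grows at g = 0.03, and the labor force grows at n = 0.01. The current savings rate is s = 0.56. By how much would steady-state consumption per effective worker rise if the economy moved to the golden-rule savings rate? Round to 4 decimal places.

Break-even investment rate: n + g + δ = 0.01 + 0.03 + 0.12 = 0.16.
Current steady state (s = 0.56): k* = (0.56/0.16)^(1/0.59) ≈ 8.3589, y* = 8.3589^0.41 ≈ 2.3883, c* = (1−0.56)·2.3883 ≈ 1.0508.
Maximizing c = f(k) − (n+g+δ)·k gives f'(k) = n+g+δ, i.e. 0.41·k^(0.41−1) = 0.16, so k_gold = (0.41/0.16)^(1/0.59) ≈ 4.9278.
y_gold = 4.9278^0.41 ≈ 1.9230, c_gold = y_gold − 0.16·k_gold ≈ 1.1346.
Gain: Δc = 1.1346 − 1.0508 ≈ 0.0838.

Δc ≈ 0.0838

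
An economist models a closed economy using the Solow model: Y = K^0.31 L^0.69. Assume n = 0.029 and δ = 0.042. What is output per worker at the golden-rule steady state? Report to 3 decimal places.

y_gold ≈ 1.939

Break-even investment rate: n + δ = 0.029 + 0.042 = 0.071.
Maximizing c = f(k) − (n+δ)·k gives f'(k) = n+δ, i.e. 0.31·k^(0.31−1) = 0.071, so k_gold = (0.31/0.071)^(1/0.69) ≈ 8.4662.
Output: y_gold = k_gold^0.31 = 8.4662^0.31 ≈ 1.9390.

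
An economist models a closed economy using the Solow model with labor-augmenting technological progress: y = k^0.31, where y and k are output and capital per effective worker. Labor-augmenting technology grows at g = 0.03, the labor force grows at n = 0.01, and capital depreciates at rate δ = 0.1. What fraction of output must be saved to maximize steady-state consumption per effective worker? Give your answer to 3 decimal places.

n + g + δ = 0.01 + 0.03 + 0.1 = 0.14.
At the golden rule MPK = n+g+δ, and in any Cobb-Douglas steady state s = (n+g+δ)·k/y = MPK·k/y = capital's share 0.31.

s_gold = 0.310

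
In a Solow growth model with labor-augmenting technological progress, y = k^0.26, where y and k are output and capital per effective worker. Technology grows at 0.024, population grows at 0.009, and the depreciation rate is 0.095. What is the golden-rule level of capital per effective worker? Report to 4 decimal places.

n + g + δ = 0.009 + 0.024 + 0.095 = 0.128.
Golden rule sets MPK = n+g+δ: 0.26·k^(0.26−1) = 0.128, so k_gold = (0.26/0.128)^(1/0.74) ≈ 2.6055.

k_gold ≈ 2.6055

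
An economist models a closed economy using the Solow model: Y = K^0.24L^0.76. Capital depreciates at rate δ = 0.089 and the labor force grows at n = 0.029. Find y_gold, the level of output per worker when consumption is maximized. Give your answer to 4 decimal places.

y_gold ≈ 1.2513

n + δ = 0.029 + 0.089 = 0.118.
Maximizing c = f(k) − (n+δ)·k gives f'(k) = n+δ, i.e. 0.24·k^(0.24−1) = 0.118, so k_gold = (0.24/0.118)^(1/0.76) ≈ 2.5451.
Output: y_gold = k_gold^0.24 = 2.5451^0.24 ≈ 1.2513.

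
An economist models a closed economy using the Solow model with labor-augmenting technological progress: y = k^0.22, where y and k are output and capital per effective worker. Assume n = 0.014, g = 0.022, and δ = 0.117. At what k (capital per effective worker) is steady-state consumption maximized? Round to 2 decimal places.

k_gold ≈ 1.59

n + g + δ = 0.014 + 0.022 + 0.117 = 0.153.
At the golden rule the marginal product of capital equals n+g+δ: 0.22·k^(0.22−1) = 0.153. Solving, k_gold = (0.22/0.153)^(1/0.78) ≈ 1.5930.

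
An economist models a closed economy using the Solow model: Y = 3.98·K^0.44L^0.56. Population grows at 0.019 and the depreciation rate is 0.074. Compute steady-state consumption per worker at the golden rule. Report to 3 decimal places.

Break-even investment rate: n + δ = 0.019 + 0.074 = 0.093.
Maximizing c = f(k) − (n+δ)·k gives f'(k) = n+δ, i.e. 0.44·3.98·k^(0.44−1) = 0.093, so k_gold = (0.44·3.98/0.093)^(1/0.56) ≈ 189.0266.
y_gold = 3.98·189.0266^0.44 ≈ 39.9533.
c_gold = y_gold − (n+δ)·k_gold = 39.9533 − 0.093·189.0266 ≈ 22.3739.

c_gold ≈ 22.374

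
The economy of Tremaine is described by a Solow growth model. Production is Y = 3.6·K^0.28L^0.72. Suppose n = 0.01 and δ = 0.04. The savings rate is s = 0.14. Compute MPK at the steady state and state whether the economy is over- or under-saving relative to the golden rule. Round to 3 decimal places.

under-saving; MPK ≈ 0.100

The effective depreciation rate is n + δ = 0.01 + 0.04 = 0.05.
Steady-state k*: s·A·k^0.28 = 0.05·k gives k* = (0.14·3.6/0.05)^(1/0.72) ≈ 24.7568.
MPK = 0.28·3.6·24.7568^(-0.72) ≈ 0.1000.
MPK > n+δ = 0.05, so the economy is dynamically efficient (under-saving).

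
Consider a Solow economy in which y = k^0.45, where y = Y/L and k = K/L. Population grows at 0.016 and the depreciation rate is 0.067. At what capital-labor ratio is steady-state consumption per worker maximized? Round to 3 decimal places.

k_gold ≈ 21.617

Break-even investment rate: n + δ = 0.016 + 0.067 = 0.083.
At the golden rule the marginal product of capital equals n+δ: 0.45·k^(0.45−1) = 0.083. Solving, k_gold = (0.45/0.083)^(1/0.55) ≈ 21.6167.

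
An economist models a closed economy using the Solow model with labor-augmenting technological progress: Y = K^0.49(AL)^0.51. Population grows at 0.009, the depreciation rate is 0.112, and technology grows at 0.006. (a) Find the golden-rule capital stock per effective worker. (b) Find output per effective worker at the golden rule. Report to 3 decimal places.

The effective depreciation rate is n + g + δ = 0.009 + 0.006 + 0.112 = 0.127.
Golden rule sets MPK = n+g+δ: 0.49·k^(0.49−1) = 0.127, so k_gold = (0.49/0.127)^(1/0.51) ≈ 14.1185.
y_gold = 14.1185^0.49 ≈ 3.6593.

(a) k_gold ≈ 14.119; (b) y_gold ≈ 3.659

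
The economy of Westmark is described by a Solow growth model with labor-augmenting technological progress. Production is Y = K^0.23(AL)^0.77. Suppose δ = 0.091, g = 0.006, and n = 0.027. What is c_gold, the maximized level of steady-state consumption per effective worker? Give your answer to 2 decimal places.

c_gold ≈ 0.93

Capital per effective worker breaks even when investment replaces (n + g + δ)·k; here n + g + δ = 0.124.
Setting f'(k) = n+g+δ gives 0.23·k^(0.23−1) = 0.124, hence k_gold = (0.23/0.124)^(1/0.77) ≈ 2.2307.
y_gold = 2.2307^0.23 ≈ 1.2027.
c_gold = y_gold − (n+g+δ)·k_gold = 1.2027 − 0.124·2.2307 ≈ 0.9260.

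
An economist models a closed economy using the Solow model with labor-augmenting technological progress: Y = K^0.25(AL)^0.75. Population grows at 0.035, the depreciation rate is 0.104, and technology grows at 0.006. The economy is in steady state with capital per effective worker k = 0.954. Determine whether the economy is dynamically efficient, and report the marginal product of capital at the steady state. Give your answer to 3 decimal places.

dynamically efficient; MPK ≈ 0.259

Break-even investment rate: n + g + δ = 0.035 + 0.006 + 0.104 = 0.145.
MPK = 0.25·k^(0.25−1) = 0.25·0.954^(-0.75) ≈ 0.2590.
MPK > 0.145, so the economy is dynamically efficient (under-saving).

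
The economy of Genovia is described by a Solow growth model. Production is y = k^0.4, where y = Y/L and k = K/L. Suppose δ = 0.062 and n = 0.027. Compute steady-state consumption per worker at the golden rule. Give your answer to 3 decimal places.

c_gold ≈ 1.634

n + δ = 0.027 + 0.062 = 0.089.
Setting f'(k) = n+δ gives 0.4·k^(0.4−1) = 0.089, hence k_gold = (0.4/0.089)^(1/0.6) ≈ 12.2401.
y_gold = 12.2401^0.4 ≈ 2.7234.
c_gold = y_gold − (n+δ)·k_gold = 2.7234 − 0.089·12.2401 ≈ 1.6340.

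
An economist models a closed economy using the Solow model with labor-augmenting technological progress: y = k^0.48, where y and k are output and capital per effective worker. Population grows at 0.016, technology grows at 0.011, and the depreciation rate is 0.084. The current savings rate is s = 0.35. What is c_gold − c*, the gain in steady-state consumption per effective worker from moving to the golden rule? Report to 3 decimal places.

Δc ≈ 0.133

n + g + δ = 0.016 + 0.011 + 0.084 = 0.111.
Current steady state (s = 0.35): k* = (0.35/0.111)^(1/0.52) ≈ 9.1018, y* = 9.1018^0.48 ≈ 2.8866, c* = (1−0.35)·2.8866 ≈ 1.8763.
Setting f'(k) = n+g+δ gives 0.48·k^(0.48−1) = 0.111, hence k_gold = (0.48/0.111)^(1/0.52) ≈ 16.7078.
y_gold = 16.7078^0.48 ≈ 3.8637, c_gold = y_gold − 0.111·k_gold ≈ 2.0091.
Gain: Δc = 2.0091 − 1.8763 ≈ 0.1329.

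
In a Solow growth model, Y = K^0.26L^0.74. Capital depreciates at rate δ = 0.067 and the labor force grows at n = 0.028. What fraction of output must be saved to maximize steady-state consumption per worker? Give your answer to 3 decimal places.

Capital per worker breaks even when investment replaces (n + δ)·k; here n + δ = 0.095.
At the golden rule MPK = n+δ, and in any Cobb-Douglas steady state s = (n+δ)·k/y = MPK·k/y = capital's share 0.26.

s_gold = 0.260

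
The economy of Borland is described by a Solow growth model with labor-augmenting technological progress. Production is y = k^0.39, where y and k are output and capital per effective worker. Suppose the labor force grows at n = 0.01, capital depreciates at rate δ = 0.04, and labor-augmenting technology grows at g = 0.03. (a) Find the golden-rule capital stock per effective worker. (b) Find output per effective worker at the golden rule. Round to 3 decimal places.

(a) k_gold ≈ 13.422; (b) y_gold ≈ 2.753

Capital per effective worker breaks even when investment replaces (n + g + δ)·k; here n + g + δ = 0.08.
Golden rule sets MPK = n+g+δ: 0.39·k^(0.39−1) = 0.08, so k_gold = (0.39/0.08)^(1/0.61) ≈ 13.4223.
y_gold = 13.4223^0.39 ≈ 2.7533.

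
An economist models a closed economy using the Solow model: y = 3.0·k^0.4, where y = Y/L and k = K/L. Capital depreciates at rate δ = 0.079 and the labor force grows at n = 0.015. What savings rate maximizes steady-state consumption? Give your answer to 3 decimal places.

Break-even investment rate: n + δ = 0.015 + 0.079 = 0.094.
At the golden rule MPK = n+δ, and in any Cobb-Douglas steady state s = (n+δ)·k/y = MPK·k/y = capital's share 0.4.

s_gold = 0.400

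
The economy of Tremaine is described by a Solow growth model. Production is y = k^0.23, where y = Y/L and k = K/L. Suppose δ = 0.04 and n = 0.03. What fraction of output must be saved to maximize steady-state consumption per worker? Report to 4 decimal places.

s_gold = 0.2300

n + δ = 0.03 + 0.04 = 0.07.
At the golden rule MPK = n+δ, and in any Cobb-Douglas steady state s = (n+δ)·k/y = MPK·k/y = capital's share 0.23.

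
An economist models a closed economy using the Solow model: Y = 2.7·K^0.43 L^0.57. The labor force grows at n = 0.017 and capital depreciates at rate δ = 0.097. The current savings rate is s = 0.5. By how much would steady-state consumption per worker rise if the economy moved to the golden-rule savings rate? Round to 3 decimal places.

The effective depreciation rate is n + δ = 0.017 + 0.097 = 0.114.
Current steady state (s = 0.5): k* = (0.5·2.7/0.114)^(1/0.57) ≈ 76.4203, y* = 2.7·76.4203^0.43 ≈ 17.4238, c* = (1−0.5)·17.4238 ≈ 8.7119.
Maximizing c = f(k) − (n+δ)·k gives f'(k) = n+δ, i.e. 0.43·2.7·k^(0.43−1) = 0.114, so k_gold = (0.43·2.7/0.114)^(1/0.57) ≈ 58.6535.
y_gold = 2.7·58.6535^0.43 ≈ 15.5500, c_gold = y_gold − 0.114·k_gold ≈ 8.8635.
Gain: Δc = 8.8635 − 8.7119 ≈ 0.1516.

Δc ≈ 0.152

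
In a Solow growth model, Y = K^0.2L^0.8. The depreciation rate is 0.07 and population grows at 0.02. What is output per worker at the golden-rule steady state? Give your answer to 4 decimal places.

y_gold ≈ 1.2209

Capital per worker breaks even when investment replaces (n + δ)·k; here n + δ = 0.09.
Maximizing c = f(k) − (n+δ)·k gives f'(k) = n+δ, i.e. 0.2·k^(0.2−1) = 0.09, so k_gold = (0.2/0.09)^(1/0.8) ≈ 2.7132.
Output: y_gold = k_gold^0.2 = 2.7132^0.2 ≈ 1.2209.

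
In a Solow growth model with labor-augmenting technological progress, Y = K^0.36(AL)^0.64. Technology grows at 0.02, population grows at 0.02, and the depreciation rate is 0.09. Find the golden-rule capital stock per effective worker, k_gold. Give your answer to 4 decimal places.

k_gold ≈ 4.9112

Break-even investment rate: n + g + δ = 0.02 + 0.02 + 0.09 = 0.13.
At the golden rule the marginal product of capital equals n+g+δ: 0.36·k^(0.36−1) = 0.13. Solving, k_gold = (0.36/0.13)^(1/0.64) ≈ 4.9112.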